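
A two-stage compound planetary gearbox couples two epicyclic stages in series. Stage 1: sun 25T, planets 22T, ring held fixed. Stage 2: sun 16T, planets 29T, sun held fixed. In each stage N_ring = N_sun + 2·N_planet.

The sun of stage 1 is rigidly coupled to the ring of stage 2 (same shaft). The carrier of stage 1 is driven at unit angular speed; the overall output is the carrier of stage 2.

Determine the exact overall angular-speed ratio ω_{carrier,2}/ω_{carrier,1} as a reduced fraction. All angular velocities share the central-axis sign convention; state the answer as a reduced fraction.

Stage 1: N_ring = 25 + 2·22 = 69
Stage 1: 25(ω_s−ω_c) = −69(ω_r−ω_c),  ω_r=0, ω_c=1
Stage 1: ω_s = 1 − (69/25)(0−1) = 94/25
  ⇒ ω_s¹/ω_c¹ = 94/25
Stage 2: N_ring = 16 + 2·29 = 74
Stage 2: 16(ω_s−ω_c) = −74(ω_r−ω_c),  ω_s=0, ω_r=1
Stage 2: 16(0−ω_c) = −74(1−ω_c)  ⇒  90ω_c = 74  ⇒  ω_c = 37/45
  ⇒ ω_c²/ω_r² = 37/45
Coupling ω_r² = ω_s¹ ⇒ overall = 94/25 × 37/45 = 3478/1125

3478/1125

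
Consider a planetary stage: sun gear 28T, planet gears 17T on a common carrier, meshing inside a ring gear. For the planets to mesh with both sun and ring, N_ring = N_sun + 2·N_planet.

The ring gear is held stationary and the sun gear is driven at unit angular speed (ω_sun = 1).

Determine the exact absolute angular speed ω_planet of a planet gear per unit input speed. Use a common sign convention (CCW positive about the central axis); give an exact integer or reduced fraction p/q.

N_ring = 28 + 2·17 = 62
28(ω_s−ω_c) = −62(ω_r−ω_c),  ω_r=0, ω_s=1
28(1−ω_c) = −62(0−ω_c)  ⇒  90ω_c = 28  ⇒  ω_c = 14/45
sun–planet: 28·(1−14/45) = −17·(ω_p−ω_c)  ⇒  ω_p−ω_c = −(28/17)·(31/45) = -868/765
ω_p = 14/45 − 868/765 = -14/17

-14/17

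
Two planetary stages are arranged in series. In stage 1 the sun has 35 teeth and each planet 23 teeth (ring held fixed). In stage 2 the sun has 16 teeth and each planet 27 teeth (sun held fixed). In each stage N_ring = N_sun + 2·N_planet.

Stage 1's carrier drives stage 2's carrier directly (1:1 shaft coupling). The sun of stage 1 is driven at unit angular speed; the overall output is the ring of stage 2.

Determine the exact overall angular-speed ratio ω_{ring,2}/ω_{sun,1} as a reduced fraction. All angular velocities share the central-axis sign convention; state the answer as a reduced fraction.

43/116

Stage 1: N_ring = 35 + 2·23 = 81
Stage 1: 35(ω_s−ω_c) = −81(ω_r−ω_c),  ω_r=0, ω_s=1
Stage 1: 35(1−ω_c) = −81(0−ω_c)  ⇒  116ω_c = 35  ⇒  ω_c = 35/116
  ⇒ ω_c¹/ω_s¹ = 35/116
Stage 2: N_ring = 16 + 2·27 = 70
Stage 2: 16(ω_s−ω_c) = −70(ω_r−ω_c),  ω_s=0, ω_c=1
Stage 2: ω_r = 1 − (16/70)(0−1) = 43/35
  ⇒ ω_r²/ω_c² = 43/35
Coupling ω_c² = ω_c¹ ⇒ overall = 35/116 × 43/35 = 43/116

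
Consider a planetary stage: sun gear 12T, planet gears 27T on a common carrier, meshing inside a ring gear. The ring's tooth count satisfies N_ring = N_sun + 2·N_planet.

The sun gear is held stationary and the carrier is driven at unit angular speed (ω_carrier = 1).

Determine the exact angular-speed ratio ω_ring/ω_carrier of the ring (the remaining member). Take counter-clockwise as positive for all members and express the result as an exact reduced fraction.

13/11

N_ring = 12 + 2·27 = 66
12(ω_s−ω_c) = −66(ω_r−ω_c),  ω_s=0, ω_c=1
ω_r = 1 − (12/66)(0−1) = 13/11
ω_r/ω_c = 13/11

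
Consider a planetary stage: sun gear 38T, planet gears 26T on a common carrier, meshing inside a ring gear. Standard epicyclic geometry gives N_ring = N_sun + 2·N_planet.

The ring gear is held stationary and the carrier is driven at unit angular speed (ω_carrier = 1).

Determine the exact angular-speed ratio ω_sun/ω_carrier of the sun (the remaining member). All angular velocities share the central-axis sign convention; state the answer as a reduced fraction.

N_ring = 38 + 2·26 = 90
38(ω_s−ω_c) = −90(ω_r−ω_c),  ω_r=0, ω_c=1
ω_s = 1 − (90/38)(0−1) = 64/19
ω_s/ω_c = 64/19

64/19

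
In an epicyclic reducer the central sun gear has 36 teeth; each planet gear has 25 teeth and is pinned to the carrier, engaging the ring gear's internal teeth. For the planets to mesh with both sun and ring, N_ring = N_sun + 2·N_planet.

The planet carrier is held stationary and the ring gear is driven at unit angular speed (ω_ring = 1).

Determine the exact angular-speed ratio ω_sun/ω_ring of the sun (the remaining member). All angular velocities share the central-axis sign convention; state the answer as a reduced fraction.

-43/18

N_ring = 36 + 2·25 = 86
36(ω_s−ω_c) = −86(ω_r−ω_c),  ω_c=0, ω_r=1
ω_s = 0 − (86/36)(1−0) = -43/18
ω_s/ω_r = -43/18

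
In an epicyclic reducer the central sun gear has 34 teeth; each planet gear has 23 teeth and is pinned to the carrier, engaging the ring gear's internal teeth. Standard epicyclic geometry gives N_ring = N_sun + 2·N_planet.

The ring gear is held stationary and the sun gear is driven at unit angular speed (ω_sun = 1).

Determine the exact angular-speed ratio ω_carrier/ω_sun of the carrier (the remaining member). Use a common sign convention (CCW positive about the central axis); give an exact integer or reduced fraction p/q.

N_ring = 34 + 2·23 = 80
34(ω_s−ω_c) = −80(ω_r−ω_c),  ω_r=0, ω_s=1
34(1−ω_c) = −80(0−ω_c)  ⇒  114ω_c = 34  ⇒  ω_c = 17/57
ω_c/ω_s = 17/57

17/57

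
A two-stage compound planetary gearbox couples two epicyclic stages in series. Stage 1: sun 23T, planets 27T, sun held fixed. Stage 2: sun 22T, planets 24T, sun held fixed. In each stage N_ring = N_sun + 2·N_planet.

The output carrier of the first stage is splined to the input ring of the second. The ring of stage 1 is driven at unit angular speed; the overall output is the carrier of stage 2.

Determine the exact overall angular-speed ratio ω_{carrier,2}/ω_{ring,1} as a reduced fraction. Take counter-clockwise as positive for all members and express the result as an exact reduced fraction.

539/920

Stage 1: N_ring = 23 + 2·27 = 77
Stage 1: 23(ω_s−ω_c) = −77(ω_r−ω_c),  ω_s=0, ω_r=1
Stage 1: 23(0−ω_c) = −77(1−ω_c)  ⇒  100ω_c = 77  ⇒  ω_c = 77/100
  ⇒ ω_c¹/ω_r¹ = 77/100
Stage 2: N_ring = 22 + 2·24 = 70
Stage 2: 22(ω_s−ω_c) = −70(ω_r−ω_c),  ω_s=0, ω_r=1
Stage 2: 22(0−ω_c) = −70(1−ω_c)  ⇒  92ω_c = 70  ⇒  ω_c = 35/46
  ⇒ ω_c²/ω_r² = 35/46
Coupling ω_r² = ω_c¹ ⇒ overall = 77/100 × 35/46 = 539/920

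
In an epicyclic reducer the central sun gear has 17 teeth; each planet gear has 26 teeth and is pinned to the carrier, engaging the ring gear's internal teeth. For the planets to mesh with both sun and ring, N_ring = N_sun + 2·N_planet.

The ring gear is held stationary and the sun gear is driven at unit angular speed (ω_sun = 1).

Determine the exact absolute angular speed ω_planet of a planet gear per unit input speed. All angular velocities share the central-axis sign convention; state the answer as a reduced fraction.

N_ring = 17 + 2·26 = 69
17(ω_s−ω_c) = −69(ω_r−ω_c),  ω_r=0, ω_s=1
17(1−ω_c) = −69(0−ω_c)  ⇒  86ω_c = 17  ⇒  ω_c = 17/86
sun–planet: 17·(1−17/86) = −26·(ω_p−ω_c)  ⇒  ω_p−ω_c = −(17/26)·(69/86) = -1173/2236
ω_p = 17/86 − 1173/2236 = -17/52

-17/52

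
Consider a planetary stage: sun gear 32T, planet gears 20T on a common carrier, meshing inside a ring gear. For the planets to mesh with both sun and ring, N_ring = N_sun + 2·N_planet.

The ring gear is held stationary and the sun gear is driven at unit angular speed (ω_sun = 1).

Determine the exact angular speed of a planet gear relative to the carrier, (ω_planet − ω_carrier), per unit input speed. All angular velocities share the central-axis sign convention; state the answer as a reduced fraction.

-72/65

N_ring = 32 + 2·20 = 72
32(ω_s−ω_c) = −72(ω_r−ω_c),  ω_r=0, ω_s=1
32(1−ω_c) = −72(0−ω_c)  ⇒  104ω_c = 32  ⇒  ω_c = 4/13
sun–planet: 32·(1−4/13) = −20·(ω_p−ω_c)  ⇒  ω_p−ω_c = −(32/20)·(9/13) = -72/65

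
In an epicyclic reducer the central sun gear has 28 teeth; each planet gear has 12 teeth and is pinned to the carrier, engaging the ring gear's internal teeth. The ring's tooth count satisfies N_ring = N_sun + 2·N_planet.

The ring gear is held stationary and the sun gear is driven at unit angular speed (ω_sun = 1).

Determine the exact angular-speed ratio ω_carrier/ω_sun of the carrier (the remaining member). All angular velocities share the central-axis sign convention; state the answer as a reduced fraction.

N_ring = 28 + 2·12 = 52
28(ω_s−ω_c) = −52(ω_r−ω_c),  ω_r=0, ω_s=1
28(1−ω_c) = −52(0−ω_c)  ⇒  80ω_c = 28  ⇒  ω_c = 7/20
ω_c/ω_s = 7/20

7/20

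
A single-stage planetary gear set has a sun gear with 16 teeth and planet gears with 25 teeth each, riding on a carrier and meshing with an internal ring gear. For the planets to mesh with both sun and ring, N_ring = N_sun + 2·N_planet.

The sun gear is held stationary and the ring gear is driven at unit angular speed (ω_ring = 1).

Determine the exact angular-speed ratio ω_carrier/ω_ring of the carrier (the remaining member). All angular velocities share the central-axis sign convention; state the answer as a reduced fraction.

33/41

N_ring = 16 + 2·25 = 66
16(ω_s−ω_c) = −66(ω_r−ω_c),  ω_s=0, ω_r=1
16(0−ω_c) = −66(1−ω_c)  ⇒  82ω_c = 66  ⇒  ω_c = 33/41
ω_c/ω_r = 33/41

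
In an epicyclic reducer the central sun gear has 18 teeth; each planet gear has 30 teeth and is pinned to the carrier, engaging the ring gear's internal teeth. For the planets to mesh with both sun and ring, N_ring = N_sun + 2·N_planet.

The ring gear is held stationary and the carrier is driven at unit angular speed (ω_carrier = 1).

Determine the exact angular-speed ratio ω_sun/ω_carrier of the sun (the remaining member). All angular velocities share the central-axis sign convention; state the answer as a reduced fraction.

16/3

N_ring = 18 + 2·30 = 78
18(ω_s−ω_c) = −78(ω_r−ω_c),  ω_r=0, ω_c=1
ω_s = 1 − (78/18)(0−1) = 16/3
ω_s/ω_c = 16/3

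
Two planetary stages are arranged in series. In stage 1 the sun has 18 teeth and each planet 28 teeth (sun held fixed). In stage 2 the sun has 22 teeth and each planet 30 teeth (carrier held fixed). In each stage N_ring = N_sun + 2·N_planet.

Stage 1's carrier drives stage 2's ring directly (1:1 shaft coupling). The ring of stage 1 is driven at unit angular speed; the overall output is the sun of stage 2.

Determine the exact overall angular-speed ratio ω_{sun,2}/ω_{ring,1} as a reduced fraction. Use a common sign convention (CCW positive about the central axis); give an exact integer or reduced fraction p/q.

-1517/506

Stage 1: N_ring = 18 + 2·28 = 74
Stage 1: 18(ω_s−ω_c) = −74(ω_r−ω_c),  ω_s=0, ω_r=1
Stage 1: 18(0−ω_c) = −74(1−ω_c)  ⇒  92ω_c = 74  ⇒  ω_c = 37/46
  ⇒ ω_c¹/ω_r¹ = 37/46
Stage 2: N_ring = 22 + 2·30 = 82
Stage 2: 22(ω_s−ω_c) = −82(ω_r−ω_c),  ω_c=0, ω_r=1
Stage 2: ω_s = 0 − (82/22)(1−0) = -41/11
  ⇒ ω_s²/ω_r² = -41/11
Coupling ω_r² = ω_c¹ ⇒ overall = 37/46 × -41/11 = -1517/506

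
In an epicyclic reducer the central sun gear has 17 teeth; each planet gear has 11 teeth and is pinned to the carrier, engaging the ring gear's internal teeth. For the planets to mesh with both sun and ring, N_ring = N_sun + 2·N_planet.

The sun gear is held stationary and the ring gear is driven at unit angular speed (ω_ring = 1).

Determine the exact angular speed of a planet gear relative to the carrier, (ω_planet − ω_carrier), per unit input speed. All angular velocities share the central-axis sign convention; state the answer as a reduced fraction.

N_ring = 17 + 2·11 = 39
17(ω_s−ω_c) = −39(ω_r−ω_c),  ω_s=0, ω_r=1
17(0−ω_c) = −39(1−ω_c)  ⇒  56ω_c = 39  ⇒  ω_c = 39/56
sun–planet: 17·(0−39/56) = −11·(ω_p−ω_c)  ⇒  ω_p−ω_c = −(17/11)·(-39/56) = 663/616

663/616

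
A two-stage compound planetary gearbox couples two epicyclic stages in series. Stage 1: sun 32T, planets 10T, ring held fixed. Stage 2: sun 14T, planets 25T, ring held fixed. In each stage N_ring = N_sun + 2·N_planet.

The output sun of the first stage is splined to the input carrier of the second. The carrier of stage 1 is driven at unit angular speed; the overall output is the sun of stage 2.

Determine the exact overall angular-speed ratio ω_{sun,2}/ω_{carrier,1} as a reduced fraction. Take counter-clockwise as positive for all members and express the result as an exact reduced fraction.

117/8

Stage 1: N_ring = 32 + 2·10 = 52
Stage 1: 32(ω_s−ω_c) = −52(ω_r−ω_c),  ω_r=0, ω_c=1
Stage 1: ω_s = 1 − (52/32)(0−1) = 21/8
  ⇒ ω_s¹/ω_c¹ = 21/8
Stage 2: N_ring = 14 + 2·25 = 64
Stage 2: 14(ω_s−ω_c) = −64(ω_r−ω_c),  ω_r=0, ω_c=1
Stage 2: ω_s = 1 − (64/14)(0−1) = 39/7
  ⇒ ω_s²/ω_c² = 39/7
Coupling ω_c² = ω_s¹ ⇒ overall = 21/8 × 39/7 = 117/8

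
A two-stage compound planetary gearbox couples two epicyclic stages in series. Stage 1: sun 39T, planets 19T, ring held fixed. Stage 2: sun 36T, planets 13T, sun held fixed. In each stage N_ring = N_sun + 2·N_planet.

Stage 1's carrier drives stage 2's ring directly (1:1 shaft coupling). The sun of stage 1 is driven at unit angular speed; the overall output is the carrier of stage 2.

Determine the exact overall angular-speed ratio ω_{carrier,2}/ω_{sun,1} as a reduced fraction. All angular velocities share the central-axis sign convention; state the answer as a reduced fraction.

1209/5684

Stage 1: N_ring = 39 + 2·19 = 77
Stage 1: 39(ω_s−ω_c) = −77(ω_r−ω_c),  ω_r=0, ω_s=1
Stage 1: 39(1−ω_c) = −77(0−ω_c)  ⇒  116ω_c = 39  ⇒  ω_c = 39/116
  ⇒ ω_c¹/ω_s¹ = 39/116
Stage 2: N_ring = 36 + 2·13 = 62
Stage 2: 36(ω_s−ω_c) = −62(ω_r−ω_c),  ω_s=0, ω_r=1
Stage 2: 36(0−ω_c) = −62(1−ω_c)  ⇒  98ω_c = 62  ⇒  ω_c = 31/49
  ⇒ ω_c²/ω_r² = 31/49
Coupling ω_r² = ω_c¹ ⇒ overall = 39/116 × 31/49 = 1209/5684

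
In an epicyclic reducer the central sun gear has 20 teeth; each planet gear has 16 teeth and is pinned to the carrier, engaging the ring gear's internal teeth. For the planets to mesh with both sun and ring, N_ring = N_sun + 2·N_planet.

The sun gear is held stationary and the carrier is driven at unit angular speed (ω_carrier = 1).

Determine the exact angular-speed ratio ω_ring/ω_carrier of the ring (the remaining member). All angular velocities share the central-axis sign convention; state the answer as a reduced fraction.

18/13

N_ring = 20 + 2·16 = 52
20(ω_s−ω_c) = −52(ω_r−ω_c),  ω_s=0, ω_c=1
ω_r = 1 − (20/52)(0−1) = 18/13
ω_r/ω_c = 18/13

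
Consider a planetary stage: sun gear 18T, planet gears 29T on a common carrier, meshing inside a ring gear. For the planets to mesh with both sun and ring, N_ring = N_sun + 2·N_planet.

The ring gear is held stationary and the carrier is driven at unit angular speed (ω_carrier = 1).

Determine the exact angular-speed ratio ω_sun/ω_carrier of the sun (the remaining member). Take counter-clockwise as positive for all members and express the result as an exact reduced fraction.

47/9

N_ring = 18 + 2·29 = 76
18(ω_s−ω_c) = −76(ω_r−ω_c),  ω_r=0, ω_c=1
ω_s = 1 − (76/18)(0−1) = 47/9
ω_s/ω_c = 47/9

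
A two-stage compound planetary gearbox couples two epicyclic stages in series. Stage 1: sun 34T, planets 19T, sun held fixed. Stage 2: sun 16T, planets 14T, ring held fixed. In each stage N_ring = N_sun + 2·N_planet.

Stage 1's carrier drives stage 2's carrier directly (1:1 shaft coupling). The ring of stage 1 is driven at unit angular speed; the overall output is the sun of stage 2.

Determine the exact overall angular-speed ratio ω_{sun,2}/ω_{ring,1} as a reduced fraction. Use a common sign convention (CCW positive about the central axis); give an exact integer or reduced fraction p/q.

135/53

Stage 1: N_ring = 34 + 2·19 = 72
Stage 1: 34(ω_s−ω_c) = −72(ω_r−ω_c),  ω_s=0, ω_r=1
Stage 1: 34(0−ω_c) = −72(1−ω_c)  ⇒  106ω_c = 72  ⇒  ω_c = 36/53
  ⇒ ω_c¹/ω_r¹ = 36/53
Stage 2: N_ring = 16 + 2·14 = 44
Stage 2: 16(ω_s−ω_c) = −44(ω_r−ω_c),  ω_r=0, ω_c=1
Stage 2: ω_s = 1 − (44/16)(0−1) = 15/4
  ⇒ ω_s²/ω_c² = 15/4
Coupling ω_c² = ω_c¹ ⇒ overall = 36/53 × 15/4 = 135/53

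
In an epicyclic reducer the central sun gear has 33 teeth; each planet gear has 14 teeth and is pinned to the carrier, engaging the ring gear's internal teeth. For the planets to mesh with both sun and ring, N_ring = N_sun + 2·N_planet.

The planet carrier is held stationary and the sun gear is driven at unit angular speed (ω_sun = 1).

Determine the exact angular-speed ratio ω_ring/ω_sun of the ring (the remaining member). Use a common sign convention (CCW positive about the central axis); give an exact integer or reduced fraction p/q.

N_ring = 33 + 2·14 = 61
33(ω_s−ω_c) = −61(ω_r−ω_c),  ω_c=0, ω_s=1
ω_r = 0 − (33/61)(1−0) = -33/61
ω_r/ω_s = -33/61

-33/61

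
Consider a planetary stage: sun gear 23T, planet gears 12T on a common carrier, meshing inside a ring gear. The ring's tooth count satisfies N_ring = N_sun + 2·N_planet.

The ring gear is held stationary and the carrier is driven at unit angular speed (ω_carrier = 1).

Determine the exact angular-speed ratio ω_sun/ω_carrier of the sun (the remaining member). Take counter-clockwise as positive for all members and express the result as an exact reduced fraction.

70/23

N_ring = 23 + 2·12 = 47
23(ω_s−ω_c) = −47(ω_r−ω_c),  ω_r=0, ω_c=1
ω_s = 1 − (47/23)(0−1) = 70/23
ω_s/ω_c = 70/23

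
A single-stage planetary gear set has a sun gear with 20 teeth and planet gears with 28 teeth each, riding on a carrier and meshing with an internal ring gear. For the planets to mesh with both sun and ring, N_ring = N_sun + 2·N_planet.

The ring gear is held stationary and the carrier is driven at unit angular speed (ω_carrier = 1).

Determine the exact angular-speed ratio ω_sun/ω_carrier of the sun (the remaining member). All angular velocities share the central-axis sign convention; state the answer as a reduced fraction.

N_ring = 20 + 2·28 = 76
20(ω_s−ω_c) = −76(ω_r−ω_c),  ω_r=0, ω_c=1
ω_s = 1 − (76/20)(0−1) = 24/5
ω_s/ω_c = 24/5

24/5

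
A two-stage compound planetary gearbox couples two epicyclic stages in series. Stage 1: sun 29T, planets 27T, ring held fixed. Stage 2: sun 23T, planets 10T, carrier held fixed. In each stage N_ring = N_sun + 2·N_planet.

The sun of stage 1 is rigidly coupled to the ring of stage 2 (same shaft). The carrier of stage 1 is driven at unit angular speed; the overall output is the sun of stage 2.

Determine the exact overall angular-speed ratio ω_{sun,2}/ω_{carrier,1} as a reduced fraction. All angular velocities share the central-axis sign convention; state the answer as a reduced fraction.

Stage 1: N_ring = 29 + 2·27 = 83
Stage 1: 29(ω_s−ω_c) = −83(ω_r−ω_c),  ω_r=0, ω_c=1
Stage 1: ω_s = 1 − (83/29)(0−1) = 112/29
  ⇒ ω_s¹/ω_c¹ = 112/29
Stage 2: N_ring = 23 + 2·10 = 43
Stage 2: 23(ω_s−ω_c) = −43(ω_r−ω_c),  ω_c=0, ω_r=1
Stage 2: ω_s = 0 − (43/23)(1−0) = -43/23
  ⇒ ω_s²/ω_r² = -43/23
Coupling ω_r² = ω_s¹ ⇒ overall = 112/29 × -43/23 = -4816/667

-4816/667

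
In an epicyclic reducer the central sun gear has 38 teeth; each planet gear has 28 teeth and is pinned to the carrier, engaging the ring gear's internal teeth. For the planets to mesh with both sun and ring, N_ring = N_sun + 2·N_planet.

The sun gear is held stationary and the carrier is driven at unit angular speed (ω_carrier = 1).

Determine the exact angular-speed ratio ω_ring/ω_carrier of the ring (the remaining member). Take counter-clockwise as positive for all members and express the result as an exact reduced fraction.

66/47

N_ring = 38 + 2·28 = 94
38(ω_s−ω_c) = −94(ω_r−ω_c),  ω_s=0, ω_c=1
ω_r = 1 − (38/94)(0−1) = 66/47
ω_r/ω_c = 66/47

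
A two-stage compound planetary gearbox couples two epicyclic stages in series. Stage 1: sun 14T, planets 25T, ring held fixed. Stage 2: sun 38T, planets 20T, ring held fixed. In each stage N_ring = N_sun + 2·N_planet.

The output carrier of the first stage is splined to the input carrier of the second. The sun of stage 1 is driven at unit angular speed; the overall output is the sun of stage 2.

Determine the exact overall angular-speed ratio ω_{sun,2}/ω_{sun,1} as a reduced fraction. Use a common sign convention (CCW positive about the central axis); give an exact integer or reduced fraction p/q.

406/741

Stage 1: N_ring = 14 + 2·25 = 64
Stage 1: 14(ω_s−ω_c) = −64(ω_r−ω_c),  ω_r=0, ω_s=1
Stage 1: 14(1−ω_c) = −64(0−ω_c)  ⇒  78ω_c = 14  ⇒  ω_c = 7/39
  ⇒ ω_c¹/ω_s¹ = 7/39
Stage 2: N_ring = 38 + 2·20 = 78
Stage 2: 38(ω_s−ω_c) = −78(ω_r−ω_c),  ω_r=0, ω_c=1
Stage 2: ω_s = 1 − (78/38)(0−1) = 58/19
  ⇒ ω_s²/ω_c² = 58/19
Coupling ω_c² = ω_c¹ ⇒ overall = 7/39 × 58/19 = 406/741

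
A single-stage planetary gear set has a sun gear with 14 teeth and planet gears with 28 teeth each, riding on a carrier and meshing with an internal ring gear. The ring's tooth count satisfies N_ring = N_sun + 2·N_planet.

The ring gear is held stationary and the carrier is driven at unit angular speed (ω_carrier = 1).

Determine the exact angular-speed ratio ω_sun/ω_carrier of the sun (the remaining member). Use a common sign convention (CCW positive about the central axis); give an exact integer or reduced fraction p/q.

6

N_ring = 14 + 2·28 = 70
14(ω_s−ω_c) = −70(ω_r−ω_c),  ω_r=0, ω_c=1
ω_s = 1 − (70/14)(0−1) = 6
ω_s/ω_c = 6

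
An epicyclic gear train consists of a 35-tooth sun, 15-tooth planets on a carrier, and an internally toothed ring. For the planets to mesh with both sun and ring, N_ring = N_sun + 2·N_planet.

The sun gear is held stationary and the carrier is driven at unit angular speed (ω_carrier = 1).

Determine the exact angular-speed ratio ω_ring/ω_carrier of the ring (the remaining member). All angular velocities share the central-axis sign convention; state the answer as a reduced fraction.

N_ring = 35 + 2·15 = 65
35(ω_s−ω_c) = −65(ω_r−ω_c),  ω_s=0, ω_c=1
ω_r = 1 − (35/65)(0−1) = 20/13
ω_r/ω_c = 20/13

20/13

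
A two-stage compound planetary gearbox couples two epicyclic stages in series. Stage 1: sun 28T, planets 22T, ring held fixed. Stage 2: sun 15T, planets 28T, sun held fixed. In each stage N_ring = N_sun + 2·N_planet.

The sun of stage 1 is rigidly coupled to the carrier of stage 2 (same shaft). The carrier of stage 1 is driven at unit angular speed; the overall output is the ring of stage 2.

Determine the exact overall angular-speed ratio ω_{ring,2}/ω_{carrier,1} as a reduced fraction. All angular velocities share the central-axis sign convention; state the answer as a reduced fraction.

2150/497

Stage 1: N_ring = 28 + 2·22 = 72
Stage 1: 28(ω_s−ω_c) = −72(ω_r−ω_c),  ω_r=0, ω_c=1
Stage 1: ω_s = 1 − (72/28)(0−1) = 25/7
  ⇒ ω_s¹/ω_c¹ = 25/7
Stage 2: N_ring = 15 + 2·28 = 71
Stage 2: 15(ω_s−ω_c) = −71(ω_r−ω_c),  ω_s=0, ω_c=1
Stage 2: ω_r = 1 − (15/71)(0−1) = 86/71
  ⇒ ω_r²/ω_c² = 86/71
Coupling ω_c² = ω_s¹ ⇒ overall = 25/7 × 86/71 = 2150/497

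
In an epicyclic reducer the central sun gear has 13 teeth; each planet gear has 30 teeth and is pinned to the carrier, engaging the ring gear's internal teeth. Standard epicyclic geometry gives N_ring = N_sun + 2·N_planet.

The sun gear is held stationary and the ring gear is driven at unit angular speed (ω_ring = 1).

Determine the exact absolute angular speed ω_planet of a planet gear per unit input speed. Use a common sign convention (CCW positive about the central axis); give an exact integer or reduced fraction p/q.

N_ring = 13 + 2·30 = 73
13(ω_s−ω_c) = −73(ω_r−ω_c),  ω_s=0, ω_r=1
13(0−ω_c) = −73(1−ω_c)  ⇒  86ω_c = 73  ⇒  ω_c = 73/86
sun–planet: 13·(0−73/86) = −30·(ω_p−ω_c)  ⇒  ω_p−ω_c = −(13/30)·(-73/86) = 949/2580
ω_p = 73/86 + 949/2580 = 73/60

73/60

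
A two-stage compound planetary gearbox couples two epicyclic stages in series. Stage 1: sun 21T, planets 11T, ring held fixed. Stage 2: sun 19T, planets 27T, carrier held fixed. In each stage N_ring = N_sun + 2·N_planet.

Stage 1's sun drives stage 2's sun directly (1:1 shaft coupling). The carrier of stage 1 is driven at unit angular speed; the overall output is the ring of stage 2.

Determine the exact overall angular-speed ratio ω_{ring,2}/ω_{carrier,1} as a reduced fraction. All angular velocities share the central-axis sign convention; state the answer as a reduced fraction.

Stage 1: N_ring = 21 + 2·11 = 43
Stage 1: 21(ω_s−ω_c) = −43(ω_r−ω_c),  ω_r=0, ω_c=1
Stage 1: ω_s = 1 − (43/21)(0−1) = 64/21
  ⇒ ω_s¹/ω_c¹ = 64/21
Stage 2: N_ring = 19 + 2·27 = 73
Stage 2: 19(ω_s−ω_c) = −73(ω_r−ω_c),  ω_c=0, ω_s=1
Stage 2: ω_r = 0 − (19/73)(1−0) = -19/73
  ⇒ ω_r²/ω_s² = -19/73
Coupling ω_s² = ω_s¹ ⇒ overall = 64/21 × -19/73 = -1216/1533

-1216/1533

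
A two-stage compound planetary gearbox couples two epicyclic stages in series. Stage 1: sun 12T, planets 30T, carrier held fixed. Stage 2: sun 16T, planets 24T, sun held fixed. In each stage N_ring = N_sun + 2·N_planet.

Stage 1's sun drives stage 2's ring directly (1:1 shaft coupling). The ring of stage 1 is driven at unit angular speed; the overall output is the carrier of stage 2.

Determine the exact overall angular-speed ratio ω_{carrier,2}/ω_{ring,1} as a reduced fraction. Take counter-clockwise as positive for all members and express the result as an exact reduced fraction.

Stage 1: N_ring = 12 + 2·30 = 72
Stage 1: 12(ω_s−ω_c) = −72(ω_r−ω_c),  ω_c=0, ω_r=1
Stage 1: ω_s = 0 − (72/12)(1−0) = -6
  ⇒ ω_s¹/ω_r¹ = -6
Stage 2: N_ring = 16 + 2·24 = 64
Stage 2: 16(ω_s−ω_c) = −64(ω_r−ω_c),  ω_s=0, ω_r=1
Stage 2: 16(0−ω_c) = −64(1−ω_c)  ⇒  80ω_c = 64  ⇒  ω_c = 4/5
  ⇒ ω_c²/ω_r² = 4/5
Coupling ω_r² = ω_s¹ ⇒ overall = -6 × 4/5 = -24/5

-24/5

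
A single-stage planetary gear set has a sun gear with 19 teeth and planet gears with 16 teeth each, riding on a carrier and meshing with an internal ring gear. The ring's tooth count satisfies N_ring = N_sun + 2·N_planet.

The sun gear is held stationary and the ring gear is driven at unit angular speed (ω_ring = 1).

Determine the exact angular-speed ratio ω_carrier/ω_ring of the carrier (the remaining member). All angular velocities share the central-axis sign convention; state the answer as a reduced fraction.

N_ring = 19 + 2·16 = 51
19(ω_s−ω_c) = −51(ω_r−ω_c),  ω_s=0, ω_r=1
19(0−ω_c) = −51(1−ω_c)  ⇒  70ω_c = 51  ⇒  ω_c = 51/70
ω_c/ω_r = 51/70

51/70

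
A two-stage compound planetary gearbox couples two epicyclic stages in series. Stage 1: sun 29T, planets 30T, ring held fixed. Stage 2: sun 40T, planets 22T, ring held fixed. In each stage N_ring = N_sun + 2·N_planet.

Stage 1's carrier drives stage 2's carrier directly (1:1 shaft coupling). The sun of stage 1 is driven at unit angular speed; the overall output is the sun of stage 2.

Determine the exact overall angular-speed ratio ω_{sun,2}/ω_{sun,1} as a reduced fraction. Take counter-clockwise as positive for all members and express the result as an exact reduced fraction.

Stage 1: N_ring = 29 + 2·30 = 89
Stage 1: 29(ω_s−ω_c) = −89(ω_r−ω_c),  ω_r=0, ω_s=1
Stage 1: 29(1−ω_c) = −89(0−ω_c)  ⇒  118ω_c = 29  ⇒  ω_c = 29/118
  ⇒ ω_c¹/ω_s¹ = 29/118
Stage 2: N_ring = 40 + 2·22 = 84
Stage 2: 40(ω_s−ω_c) = −84(ω_r−ω_c),  ω_r=0, ω_c=1
Stage 2: ω_s = 1 − (84/40)(0−1) = 31/10
  ⇒ ω_s²/ω_c² = 31/10
Coupling ω_c² = ω_c¹ ⇒ overall = 29/118 × 31/10 = 899/1180

899/1180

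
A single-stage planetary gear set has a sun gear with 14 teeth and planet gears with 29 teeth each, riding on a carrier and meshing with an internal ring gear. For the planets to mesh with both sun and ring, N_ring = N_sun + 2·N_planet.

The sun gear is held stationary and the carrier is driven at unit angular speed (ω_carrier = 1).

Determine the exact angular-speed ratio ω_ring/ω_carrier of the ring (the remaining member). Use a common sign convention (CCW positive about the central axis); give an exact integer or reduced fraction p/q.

43/36

N_ring = 14 + 2·29 = 72
14(ω_s−ω_c) = −72(ω_r−ω_c),  ω_s=0, ω_c=1
ω_r = 1 − (14/72)(0−1) = 43/36
ω_r/ω_c = 43/36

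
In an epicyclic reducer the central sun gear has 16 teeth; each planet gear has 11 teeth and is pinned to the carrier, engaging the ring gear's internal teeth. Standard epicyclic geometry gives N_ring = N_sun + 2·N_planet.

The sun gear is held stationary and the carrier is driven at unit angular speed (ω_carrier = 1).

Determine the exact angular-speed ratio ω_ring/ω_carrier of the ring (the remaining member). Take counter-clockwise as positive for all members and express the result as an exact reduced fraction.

N_ring = 16 + 2·11 = 38
16(ω_s−ω_c) = −38(ω_r−ω_c),  ω_s=0, ω_c=1
ω_r = 1 − (16/38)(0−1) = 27/19
ω_r/ω_c = 27/19

27/19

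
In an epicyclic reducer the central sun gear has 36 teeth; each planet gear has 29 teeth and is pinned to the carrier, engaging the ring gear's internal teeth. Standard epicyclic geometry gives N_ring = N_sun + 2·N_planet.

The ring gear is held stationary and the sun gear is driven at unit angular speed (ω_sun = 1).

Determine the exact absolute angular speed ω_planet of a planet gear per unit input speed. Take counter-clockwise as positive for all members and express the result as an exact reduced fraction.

N_ring = 36 + 2·29 = 94
36(ω_s−ω_c) = −94(ω_r−ω_c),  ω_r=0, ω_s=1
36(1−ω_c) = −94(0−ω_c)  ⇒  130ω_c = 36  ⇒  ω_c = 18/65
sun–planet: 36·(1−18/65) = −29·(ω_p−ω_c)  ⇒  ω_p−ω_c = −(36/29)·(47/65) = -1692/1885
ω_p = 18/65 − 1692/1885 = -18/29

-18/29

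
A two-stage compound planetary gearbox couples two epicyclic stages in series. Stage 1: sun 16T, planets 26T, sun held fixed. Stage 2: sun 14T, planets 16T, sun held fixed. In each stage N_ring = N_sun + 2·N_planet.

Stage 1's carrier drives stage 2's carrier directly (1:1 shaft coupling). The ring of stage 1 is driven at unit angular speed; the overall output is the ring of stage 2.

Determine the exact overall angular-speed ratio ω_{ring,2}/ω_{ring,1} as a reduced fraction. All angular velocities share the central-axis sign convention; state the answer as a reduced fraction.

Stage 1: N_ring = 16 + 2·26 = 68
Stage 1: 16(ω_s−ω_c) = −68(ω_r−ω_c),  ω_s=0, ω_r=1
Stage 1: 16(0−ω_c) = −68(1−ω_c)  ⇒  84ω_c = 68  ⇒  ω_c = 17/21
  ⇒ ω_c¹/ω_r¹ = 17/21
Stage 2: N_ring = 14 + 2·16 = 46
Stage 2: 14(ω_s−ω_c) = −46(ω_r−ω_c),  ω_s=0, ω_c=1
Stage 2: ω_r = 1 − (14/46)(0−1) = 30/23
  ⇒ ω_r²/ω_c² = 30/23
Coupling ω_c² = ω_c¹ ⇒ overall = 17/21 × 30/23 = 170/161

170/161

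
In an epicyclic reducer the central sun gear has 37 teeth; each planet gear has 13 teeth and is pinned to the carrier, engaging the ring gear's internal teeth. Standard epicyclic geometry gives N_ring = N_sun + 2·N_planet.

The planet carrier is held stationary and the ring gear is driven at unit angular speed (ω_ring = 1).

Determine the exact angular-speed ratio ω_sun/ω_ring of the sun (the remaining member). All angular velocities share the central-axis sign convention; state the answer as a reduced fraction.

-63/37

N_ring = 37 + 2·13 = 63
37(ω_s−ω_c) = −63(ω_r−ω_c),  ω_c=0, ω_r=1
ω_s = 0 − (63/37)(1−0) = -63/37
ω_s/ω_r = -63/37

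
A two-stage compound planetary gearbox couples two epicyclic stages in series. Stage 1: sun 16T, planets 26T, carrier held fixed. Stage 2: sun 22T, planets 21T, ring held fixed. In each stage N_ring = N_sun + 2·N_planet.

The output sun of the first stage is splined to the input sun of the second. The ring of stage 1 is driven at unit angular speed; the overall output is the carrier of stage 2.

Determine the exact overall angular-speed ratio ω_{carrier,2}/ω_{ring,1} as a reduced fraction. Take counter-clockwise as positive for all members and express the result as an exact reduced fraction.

-187/172

Stage 1: N_ring = 16 + 2·26 = 68
Stage 1: 16(ω_s−ω_c) = −68(ω_r−ω_c),  ω_c=0, ω_r=1
Stage 1: ω_s = 0 − (68/16)(1−0) = -17/4
  ⇒ ω_s¹/ω_r¹ = -17/4
Stage 2: N_ring = 22 + 2·21 = 64
Stage 2: 22(ω_s−ω_c) = −64(ω_r−ω_c),  ω_r=0, ω_s=1
Stage 2: 22(1−ω_c) = −64(0−ω_c)  ⇒  86ω_c = 22  ⇒  ω_c = 11/43
  ⇒ ω_c²/ω_s² = 11/43
Coupling ω_s² = ω_s¹ ⇒ overall = -17/4 × 11/43 = -187/172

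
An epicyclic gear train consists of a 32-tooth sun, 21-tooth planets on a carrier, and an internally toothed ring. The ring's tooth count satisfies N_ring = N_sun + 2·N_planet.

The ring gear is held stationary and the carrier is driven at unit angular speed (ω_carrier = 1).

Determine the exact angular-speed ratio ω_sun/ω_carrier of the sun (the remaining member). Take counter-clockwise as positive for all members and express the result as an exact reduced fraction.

N_ring = 32 + 2·21 = 74
32(ω_s−ω_c) = −74(ω_r−ω_c),  ω_r=0, ω_c=1
ω_s = 1 − (74/32)(0−1) = 53/16
ω_s/ω_c = 53/16

53/16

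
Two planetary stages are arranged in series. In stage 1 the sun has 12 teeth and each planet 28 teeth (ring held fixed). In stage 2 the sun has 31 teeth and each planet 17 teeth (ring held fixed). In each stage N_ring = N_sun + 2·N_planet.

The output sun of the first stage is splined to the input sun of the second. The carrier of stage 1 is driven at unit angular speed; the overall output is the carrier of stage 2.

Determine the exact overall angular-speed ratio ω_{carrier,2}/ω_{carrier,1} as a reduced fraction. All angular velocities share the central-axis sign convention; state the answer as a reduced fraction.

155/72

Stage 1: N_ring = 12 + 2·28 = 68
Stage 1: 12(ω_s−ω_c) = −68(ω_r−ω_c),  ω_r=0, ω_c=1
Stage 1: ω_s = 1 − (68/12)(0−1) = 20/3
  ⇒ ω_s¹/ω_c¹ = 20/3
Stage 2: N_ring = 31 + 2·17 = 65
Stage 2: 31(ω_s−ω_c) = −65(ω_r−ω_c),  ω_r=0, ω_s=1
Stage 2: 31(1−ω_c) = −65(0−ω_c)  ⇒  96ω_c = 31  ⇒  ω_c = 31/96
  ⇒ ω_c²/ω_s² = 31/96
Coupling ω_s² = ω_s¹ ⇒ overall = 20/3 × 31/96 = 155/72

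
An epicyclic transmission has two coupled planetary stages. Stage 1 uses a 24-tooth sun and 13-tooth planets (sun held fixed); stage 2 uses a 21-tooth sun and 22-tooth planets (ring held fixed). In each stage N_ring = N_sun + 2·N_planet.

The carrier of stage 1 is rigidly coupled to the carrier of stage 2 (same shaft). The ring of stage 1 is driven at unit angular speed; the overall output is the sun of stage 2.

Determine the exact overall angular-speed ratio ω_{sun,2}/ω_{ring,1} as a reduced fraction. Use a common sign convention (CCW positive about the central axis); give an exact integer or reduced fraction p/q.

2150/777

Stage 1: N_ring = 24 + 2·13 = 50
Stage 1: 24(ω_s−ω_c) = −50(ω_r−ω_c),  ω_s=0, ω_r=1
Stage 1: 24(0−ω_c) = −50(1−ω_c)  ⇒  74ω_c = 50  ⇒  ω_c = 25/37
  ⇒ ω_c¹/ω_r¹ = 25/37
Stage 2: N_ring = 21 + 2·22 = 65
Stage 2: 21(ω_s−ω_c) = −65(ω_r−ω_c),  ω_r=0, ω_c=1
Stage 2: ω_s = 1 − (65/21)(0−1) = 86/21
  ⇒ ω_s²/ω_c² = 86/21
Coupling ω_c² = ω_c¹ ⇒ overall = 25/37 × 86/21 = 2150/777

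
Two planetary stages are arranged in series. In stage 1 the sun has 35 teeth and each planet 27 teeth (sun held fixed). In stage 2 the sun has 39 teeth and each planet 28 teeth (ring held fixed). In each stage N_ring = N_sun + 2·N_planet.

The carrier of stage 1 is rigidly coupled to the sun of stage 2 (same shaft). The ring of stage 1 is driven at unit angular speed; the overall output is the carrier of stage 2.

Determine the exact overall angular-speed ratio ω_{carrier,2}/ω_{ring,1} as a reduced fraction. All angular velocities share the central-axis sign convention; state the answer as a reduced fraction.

Stage 1: N_ring = 35 + 2·27 = 89
Stage 1: 35(ω_s−ω_c) = −89(ω_r−ω_c),  ω_s=0, ω_r=1
Stage 1: 35(0−ω_c) = −89(1−ω_c)  ⇒  124ω_c = 89  ⇒  ω_c = 89/124
  ⇒ ω_c¹/ω_r¹ = 89/124
Stage 2: N_ring = 39 + 2·28 = 95
Stage 2: 39(ω_s−ω_c) = −95(ω_r−ω_c),  ω_r=0, ω_s=1
Stage 2: 39(1−ω_c) = −95(0−ω_c)  ⇒  134ω_c = 39  ⇒  ω_c = 39/134
  ⇒ ω_c²/ω_s² = 39/134
Coupling ω_s² = ω_c¹ ⇒ overall = 89/124 × 39/134 = 3471/16616

3471/16616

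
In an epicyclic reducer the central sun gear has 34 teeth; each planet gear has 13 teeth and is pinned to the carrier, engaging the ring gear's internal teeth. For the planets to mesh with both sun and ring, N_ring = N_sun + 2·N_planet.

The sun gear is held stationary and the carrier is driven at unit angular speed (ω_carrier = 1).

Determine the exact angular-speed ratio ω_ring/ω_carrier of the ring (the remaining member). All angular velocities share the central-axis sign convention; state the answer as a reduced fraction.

N_ring = 34 + 2·13 = 60
34(ω_s−ω_c) = −60(ω_r−ω_c),  ω_s=0, ω_c=1
ω_r = 1 − (34/60)(0−1) = 47/30
ω_r/ω_c = 47/30

47/30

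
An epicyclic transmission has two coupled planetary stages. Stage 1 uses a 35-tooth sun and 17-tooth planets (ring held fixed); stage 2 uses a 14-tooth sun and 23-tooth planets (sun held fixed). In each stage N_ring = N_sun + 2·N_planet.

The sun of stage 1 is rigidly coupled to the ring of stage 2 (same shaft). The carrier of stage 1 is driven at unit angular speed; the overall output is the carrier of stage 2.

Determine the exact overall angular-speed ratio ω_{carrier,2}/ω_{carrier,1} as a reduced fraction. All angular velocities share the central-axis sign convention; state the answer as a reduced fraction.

Stage 1: N_ring = 35 + 2·17 = 69
Stage 1: 35(ω_s−ω_c) = −69(ω_r−ω_c),  ω_r=0, ω_c=1
Stage 1: ω_s = 1 − (69/35)(0−1) = 104/35
  ⇒ ω_s¹/ω_c¹ = 104/35
Stage 2: N_ring = 14 + 2·23 = 60
Stage 2: 14(ω_s−ω_c) = −60(ω_r−ω_c),  ω_s=0, ω_r=1
Stage 2: 14(0−ω_c) = −60(1−ω_c)  ⇒  74ω_c = 60  ⇒  ω_c = 30/37
  ⇒ ω_c²/ω_r² = 30/37
Coupling ω_r² = ω_s¹ ⇒ overall = 104/35 × 30/37 = 624/259

624/259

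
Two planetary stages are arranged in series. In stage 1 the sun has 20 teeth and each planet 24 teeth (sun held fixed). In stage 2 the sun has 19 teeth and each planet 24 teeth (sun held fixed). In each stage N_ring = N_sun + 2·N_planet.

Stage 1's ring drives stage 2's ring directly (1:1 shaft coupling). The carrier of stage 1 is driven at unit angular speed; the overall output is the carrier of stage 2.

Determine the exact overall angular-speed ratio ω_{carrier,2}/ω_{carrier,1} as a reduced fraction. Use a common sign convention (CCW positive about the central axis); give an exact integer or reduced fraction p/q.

737/731

Stage 1: N_ring = 20 + 2·24 = 68
Stage 1: 20(ω_s−ω_c) = −68(ω_r−ω_c),  ω_s=0, ω_c=1
Stage 1: ω_r = 1 − (20/68)(0−1) = 22/17
  ⇒ ω_r¹/ω_c¹ = 22/17
Stage 2: N_ring = 19 + 2·24 = 67
Stage 2: 19(ω_s−ω_c) = −67(ω_r−ω_c),  ω_s=0, ω_r=1
Stage 2: 19(0−ω_c) = −67(1−ω_c)  ⇒  86ω_c = 67  ⇒  ω_c = 67/86
  ⇒ ω_c²/ω_r² = 67/86
Coupling ω_r² = ω_r¹ ⇒ overall = 22/17 × 67/86 = 737/731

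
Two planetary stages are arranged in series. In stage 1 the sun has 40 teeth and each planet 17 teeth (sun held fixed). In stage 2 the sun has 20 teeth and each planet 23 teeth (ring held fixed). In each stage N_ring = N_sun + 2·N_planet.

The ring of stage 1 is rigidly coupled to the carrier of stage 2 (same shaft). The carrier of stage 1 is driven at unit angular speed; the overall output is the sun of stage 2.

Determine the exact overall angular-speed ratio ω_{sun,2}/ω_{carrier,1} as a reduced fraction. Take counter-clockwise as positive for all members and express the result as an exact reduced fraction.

Stage 1: N_ring = 40 + 2·17 = 74
Stage 1: 40(ω_s−ω_c) = −74(ω_r−ω_c),  ω_s=0, ω_c=1
Stage 1: ω_r = 1 − (40/74)(0−1) = 57/37
  ⇒ ω_r¹/ω_c¹ = 57/37
Stage 2: N_ring = 20 + 2·23 = 66
Stage 2: 20(ω_s−ω_c) = −66(ω_r−ω_c),  ω_r=0, ω_c=1
Stage 2: ω_s = 1 − (66/20)(0−1) = 43/10
  ⇒ ω_s²/ω_c² = 43/10
Coupling ω_c² = ω_r¹ ⇒ overall = 57/37 × 43/10 = 2451/370

2451/370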